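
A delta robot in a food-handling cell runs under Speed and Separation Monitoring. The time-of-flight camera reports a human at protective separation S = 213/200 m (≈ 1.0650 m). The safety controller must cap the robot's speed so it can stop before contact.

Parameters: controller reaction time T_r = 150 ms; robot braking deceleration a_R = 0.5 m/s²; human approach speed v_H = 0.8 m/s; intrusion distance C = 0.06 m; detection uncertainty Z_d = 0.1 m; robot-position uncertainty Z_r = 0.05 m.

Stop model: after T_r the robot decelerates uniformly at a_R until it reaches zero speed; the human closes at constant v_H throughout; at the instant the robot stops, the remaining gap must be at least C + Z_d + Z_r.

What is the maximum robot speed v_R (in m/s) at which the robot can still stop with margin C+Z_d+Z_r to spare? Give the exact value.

quadratic (1)·v² + (7/4)·v + (-147/200) = 0
  disc = (7/4)² − 4·(1)·(-147/200) = 2401/400 ; √disc = 49/20
  v_R = (−(7/4) + 49/20) / (2·(1)) = 7/20 m/s
check:
braking lasts T_s = (7/20)/(1/2) = 0.7000 s
robot covers v_R·T_r = 0.3500·0.1500 = 0.0525 m before braking
robot under decel: 0.3500²/(2·0.5000) = 0.1225 m
person approaches 0.8000·(0.1500+0.7000) = 0.6800 m
margins: 0.0600+0.1000+0.0500 = 0.2100 m
sum ≈ 0.0525+0.1225+0.6800+0.2100 ≈ 1.0650 m = S ✓

v_R_max = 7/20 m/s = 0.3500 m/s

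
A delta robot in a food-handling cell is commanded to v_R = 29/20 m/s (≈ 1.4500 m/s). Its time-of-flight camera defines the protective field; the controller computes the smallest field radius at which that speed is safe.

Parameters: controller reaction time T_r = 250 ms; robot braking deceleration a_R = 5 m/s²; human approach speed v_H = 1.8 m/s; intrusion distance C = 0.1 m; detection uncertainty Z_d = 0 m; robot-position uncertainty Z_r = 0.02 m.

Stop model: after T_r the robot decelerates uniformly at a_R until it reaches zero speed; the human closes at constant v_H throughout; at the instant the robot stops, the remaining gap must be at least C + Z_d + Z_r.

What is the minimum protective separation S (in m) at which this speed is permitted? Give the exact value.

stop time T_s = (29/20)/5 = 0.2900 s
reaction-phase robot travel = 1.4500·0.2500 = 0.3625 m
braking distance = 1.4500²/(2·5.0000) = 0.2102 m
human over T_r+T_s: 1.8000·(0.2500+0.2900) = 0.9720 m
residual clearance needed = 0.1000+0.0000+0.0200 = 0.1200 m
S_min ≈ 0.3625+0.2102+0.9720+0.1200  ⇒  S_min = 6659/4000 m

S_min = 6659/4000 m = 1.6647 m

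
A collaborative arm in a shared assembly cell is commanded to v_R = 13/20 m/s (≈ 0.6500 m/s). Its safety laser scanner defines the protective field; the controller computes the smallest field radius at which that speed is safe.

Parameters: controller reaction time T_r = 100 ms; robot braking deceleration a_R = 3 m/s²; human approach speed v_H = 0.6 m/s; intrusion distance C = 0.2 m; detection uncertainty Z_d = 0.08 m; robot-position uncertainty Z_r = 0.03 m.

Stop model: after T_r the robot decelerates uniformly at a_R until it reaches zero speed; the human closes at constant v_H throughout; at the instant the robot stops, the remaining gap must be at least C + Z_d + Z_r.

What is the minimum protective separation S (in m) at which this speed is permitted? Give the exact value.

braking lasts T_s = (13/20)/3 = 0.2167 s
reaction-phase robot travel = 0.6500·0.1000 = 0.0650 m
robot under decel: 0.6500²/(2·3.0000) = 0.0704 m
human closes 0.6000·0.3167 = 0.1900 m
residual clearance needed = 0.2000+0.0800+0.0300 = 0.3100 m
S_min ≈ 0.0650+0.0704+0.1900+0.3100  ⇒  S_min = 61/96 m

S_min = 61/96 m = 0.6354 m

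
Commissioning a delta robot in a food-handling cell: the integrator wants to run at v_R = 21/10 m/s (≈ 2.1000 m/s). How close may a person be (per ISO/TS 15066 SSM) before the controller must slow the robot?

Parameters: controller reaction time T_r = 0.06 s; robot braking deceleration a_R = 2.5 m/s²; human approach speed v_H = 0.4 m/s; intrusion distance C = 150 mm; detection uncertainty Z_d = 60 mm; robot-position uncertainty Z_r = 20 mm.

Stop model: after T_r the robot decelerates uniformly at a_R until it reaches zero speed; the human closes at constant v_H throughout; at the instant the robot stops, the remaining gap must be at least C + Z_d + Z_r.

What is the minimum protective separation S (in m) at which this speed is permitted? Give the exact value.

T_s = v_R/a_R = (21/10)/(5/2) = 0.8400 s
robot in T_r: 2.1000·0.0600 = 0.1260 m
braking distance = 2.1000²/(2·2.5000) = 0.8820 m
human over T_r+T_s: 0.4000·(0.0600+0.8400) = 0.3600 m
residual clearance needed = 0.1500+0.0600+0.0200 = 0.2300 m
S_min ≈ 0.1260+0.8820+0.3600+0.2300  ⇒  S_min = 799/500 m

S_min = 799/500 m = 1.5980 m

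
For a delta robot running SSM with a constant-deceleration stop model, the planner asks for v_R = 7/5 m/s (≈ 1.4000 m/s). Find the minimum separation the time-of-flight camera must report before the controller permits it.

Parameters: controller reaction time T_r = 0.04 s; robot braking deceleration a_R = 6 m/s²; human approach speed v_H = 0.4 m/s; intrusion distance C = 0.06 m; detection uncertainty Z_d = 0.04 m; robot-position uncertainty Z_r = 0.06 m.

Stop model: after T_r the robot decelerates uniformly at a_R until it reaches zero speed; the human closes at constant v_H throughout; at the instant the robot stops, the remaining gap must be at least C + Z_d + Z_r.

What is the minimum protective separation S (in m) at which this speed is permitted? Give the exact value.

S_min = 733/1500 m = 0.4887 m

T_s = v_R/a_R = (7/5)/6 = 0.2333 s
robot in T_r: 1.4000·0.0400 = 0.0560 m
robot covers 1.4000·0.2333 − ½·6.0000·0.2333² = 0.1633 m while stopping
person approaches 0.4000·(0.0400+0.2333) = 0.1093 m
margins: 0.0600+0.0400+0.0600 = 0.1600 m
S_min ≈ 0.0560+0.1633+0.1093+0.1600  ⇒  S_min = 733/1500 m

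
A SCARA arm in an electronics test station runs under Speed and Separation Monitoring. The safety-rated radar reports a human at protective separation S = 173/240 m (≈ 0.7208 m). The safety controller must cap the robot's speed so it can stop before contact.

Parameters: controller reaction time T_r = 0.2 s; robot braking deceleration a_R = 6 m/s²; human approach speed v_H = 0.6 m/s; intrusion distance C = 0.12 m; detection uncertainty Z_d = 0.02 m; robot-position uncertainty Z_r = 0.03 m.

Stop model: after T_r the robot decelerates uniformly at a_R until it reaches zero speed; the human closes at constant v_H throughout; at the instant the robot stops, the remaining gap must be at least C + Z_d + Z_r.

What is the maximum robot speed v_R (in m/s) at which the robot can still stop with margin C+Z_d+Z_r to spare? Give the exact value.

v_R_max = 11/10 m/s = 1.1000 m/s

at the boundary: (1/12)·v² + (3/10)·v + (-517/1200) = 0
  disc = (3/10)² − 4·(1/12)·(-517/1200) = 841/3600 ; √disc = 29/60
  v_R = (−(3/10) + 29/60) / (2·(1/12)) = 11/10 m/s
check:
T_s = v_R/a_R = (11/10)/6 = 0.1833 s
reaction-phase robot travel = 1.1000·0.2000 = 0.2200 m
robot under decel: 1.1000²/(2·6.0000) = 0.1008 m
human closes 0.6000·0.3833 = 0.2300 m
residual clearance needed = 0.1200+0.0200+0.0300 = 0.1700 m
sum ≈ 0.2200+0.1008+0.2300+0.1700 ≈ 0.7208 m = S ✓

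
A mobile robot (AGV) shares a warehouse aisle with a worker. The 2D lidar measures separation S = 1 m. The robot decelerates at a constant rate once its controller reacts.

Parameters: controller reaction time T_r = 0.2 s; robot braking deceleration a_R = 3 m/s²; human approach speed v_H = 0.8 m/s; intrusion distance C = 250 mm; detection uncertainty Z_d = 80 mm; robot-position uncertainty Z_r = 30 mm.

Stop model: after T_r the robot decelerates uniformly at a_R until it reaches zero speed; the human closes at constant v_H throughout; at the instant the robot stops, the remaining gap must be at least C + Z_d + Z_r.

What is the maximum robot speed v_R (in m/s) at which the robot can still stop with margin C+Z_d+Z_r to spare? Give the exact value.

v_R_max = 4/5 m/s = 0.8000 m/s

at the boundary: (1/6)·v² + (7/15)·v + (-12/25) = 0
  disc = (7/15)² − 4·(1/6)·(-12/25) = 121/225 ; √disc = 11/15
  v_R = (−(7/15) + 11/15) / (2·(1/6)) = 4/5 m/s
check:
braking lasts T_s = (4/5)/3 = 0.2667 s
reaction-phase robot travel = 0.8000·0.2000 = 0.1600 m
braking distance = 0.8000²/(2·3.0000) = 0.1067 m
human over T_r+T_s: 0.8000·(0.2000+0.2667) = 0.3733 m
residual clearance needed = 0.2500+0.0800+0.0300 = 0.3600 m
sum ≈ 0.1600+0.1067+0.3733+0.3600 ≈ 1.0000 m = S ✓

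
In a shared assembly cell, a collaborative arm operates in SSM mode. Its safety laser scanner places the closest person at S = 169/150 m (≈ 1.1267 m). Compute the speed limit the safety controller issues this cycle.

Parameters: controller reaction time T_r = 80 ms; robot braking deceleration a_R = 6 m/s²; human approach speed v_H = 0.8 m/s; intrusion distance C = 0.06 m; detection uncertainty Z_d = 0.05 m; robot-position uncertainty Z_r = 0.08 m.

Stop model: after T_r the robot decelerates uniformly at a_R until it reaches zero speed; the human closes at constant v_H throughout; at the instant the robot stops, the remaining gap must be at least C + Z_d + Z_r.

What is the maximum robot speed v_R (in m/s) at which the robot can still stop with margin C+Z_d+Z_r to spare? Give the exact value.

v_R_max = 11/5 m/s = 2.2000 m/s

quadratic (1/12)·v² + (16/75)·v + (-1309/1500) = 0
  disc = (16/75)² − 4·(1/12)·(-1309/1500) = 841/2500 ; √disc = 29/50
  v_R = (−(16/75) + 29/50) / (2·(1/12)) = 11/5 m/s
check:
braking lasts T_s = (11/5)/6 = 0.3667 s
robot in T_r: 2.2000·0.0800 = 0.1760 m
robot under decel: 2.2000²/(2·6.0000) = 0.4033 m
human closes 0.8000·0.4467 = 0.3573 m
margins: 0.0600+0.0500+0.0800 = 0.1900 m
sum ≈ 0.1760+0.4033+0.3573+0.1900 ≈ 1.1267 m = S ✓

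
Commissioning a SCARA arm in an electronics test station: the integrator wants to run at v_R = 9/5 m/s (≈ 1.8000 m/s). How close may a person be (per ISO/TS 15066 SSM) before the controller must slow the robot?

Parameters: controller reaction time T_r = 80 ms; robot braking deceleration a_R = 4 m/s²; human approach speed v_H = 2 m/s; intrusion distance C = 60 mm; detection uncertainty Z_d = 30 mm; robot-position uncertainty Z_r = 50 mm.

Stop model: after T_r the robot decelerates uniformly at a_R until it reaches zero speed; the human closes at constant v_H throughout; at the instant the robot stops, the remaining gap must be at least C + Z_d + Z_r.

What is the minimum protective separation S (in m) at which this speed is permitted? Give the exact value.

S_min = 1749/1000 m = 1.7490 m

stop time T_s = (9/5)/4 = 0.4500 s
reaction-phase robot travel = 1.8000·0.0800 = 0.1440 m
robot covers 1.8000·0.4500 − ½·4.0000·0.4500² = 0.4050 m while stopping
person approaches 2.0000·(0.0800+0.4500) = 1.0600 m
margins: 0.0600+0.0300+0.0500 = 0.1400 m
S_min ≈ 0.1440+0.4050+1.0600+0.1400  ⇒  S_min = 1749/1000 m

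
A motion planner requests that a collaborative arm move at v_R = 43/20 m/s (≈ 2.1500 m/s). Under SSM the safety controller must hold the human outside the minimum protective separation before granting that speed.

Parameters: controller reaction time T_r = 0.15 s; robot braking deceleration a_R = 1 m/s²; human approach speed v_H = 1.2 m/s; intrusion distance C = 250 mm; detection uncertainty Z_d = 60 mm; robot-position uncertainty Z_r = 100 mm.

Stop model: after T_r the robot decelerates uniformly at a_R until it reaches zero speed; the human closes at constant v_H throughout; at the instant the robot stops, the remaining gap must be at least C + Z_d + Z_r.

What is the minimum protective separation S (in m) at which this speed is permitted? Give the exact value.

T_s = v_R/a_R = (43/20)/1 = 2.1500 s
reaction-phase robot travel = 2.1500·0.1500 = 0.3225 m
robot under decel: 2.1500²/(2·1.0000) = 2.3112 m
human closes 1.2000·2.3000 = 2.7600 m
margins: 0.2500+0.0600+0.1000 = 0.4100 m
S_min ≈ 0.3225+2.3112+2.7600+0.4100  ⇒  S_min = 4643/800 m

S_min = 4643/800 m = 5.8037 m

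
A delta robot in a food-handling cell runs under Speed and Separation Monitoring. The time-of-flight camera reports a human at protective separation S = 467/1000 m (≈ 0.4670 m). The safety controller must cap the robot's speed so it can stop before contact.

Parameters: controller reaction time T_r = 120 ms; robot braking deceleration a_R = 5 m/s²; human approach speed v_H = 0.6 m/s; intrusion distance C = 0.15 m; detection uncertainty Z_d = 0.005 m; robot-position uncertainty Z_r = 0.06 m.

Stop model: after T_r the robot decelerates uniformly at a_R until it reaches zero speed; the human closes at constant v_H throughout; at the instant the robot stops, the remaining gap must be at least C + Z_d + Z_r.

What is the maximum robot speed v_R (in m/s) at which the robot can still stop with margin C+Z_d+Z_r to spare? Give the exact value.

v_R_max = 3/5 m/s = 0.6000 m/s

collect terms ⇒ (1/10)·v_R² + (6/25)·v_R + (-9/50) = 0
  disc = (6/25)² − 4·(1/10)·(-9/50) = 81/625 ; √disc = 9/25
  v_R = (−(6/25) + 9/25) / (2·(1/10)) = 3/5 m/s
check:
stop time T_s = (3/5)/5 = 0.1200 s
robot in T_r: 0.6000·0.1200 = 0.0720 m
braking distance = 0.6000²/(2·5.0000) = 0.0360 m
human closes 0.6000·0.2400 = 0.1440 m
residual clearance needed = 0.1500+0.0050+0.0600 = 0.2150 m
sum ≈ 0.0720+0.0360+0.1440+0.2150 ≈ 0.4670 m = S ✓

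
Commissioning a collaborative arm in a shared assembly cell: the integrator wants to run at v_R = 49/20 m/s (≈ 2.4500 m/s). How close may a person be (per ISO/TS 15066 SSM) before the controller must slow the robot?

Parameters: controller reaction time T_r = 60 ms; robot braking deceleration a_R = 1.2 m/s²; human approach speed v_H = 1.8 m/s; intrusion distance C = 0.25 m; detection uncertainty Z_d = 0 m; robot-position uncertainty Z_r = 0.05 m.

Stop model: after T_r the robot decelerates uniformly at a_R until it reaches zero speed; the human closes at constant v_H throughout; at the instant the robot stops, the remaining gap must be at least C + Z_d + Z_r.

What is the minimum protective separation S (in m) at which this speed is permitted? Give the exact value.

braking lasts T_s = (49/20)/(6/5) = 2.0417 s
reaction-phase robot travel = 2.4500·0.0600 = 0.1470 m
braking distance = 2.4500²/(2·1.2000) = 2.5010 m
person approaches 1.8000·(0.0600+2.0417) = 3.7830 m
margins: 0.2500+0.0000+0.0500 = 0.3000 m
S_min ≈ 0.1470+2.5010+3.7830+0.3000  ⇒  S_min = 32309/4800 m

S_min = 32309/4800 m = 6.7310 m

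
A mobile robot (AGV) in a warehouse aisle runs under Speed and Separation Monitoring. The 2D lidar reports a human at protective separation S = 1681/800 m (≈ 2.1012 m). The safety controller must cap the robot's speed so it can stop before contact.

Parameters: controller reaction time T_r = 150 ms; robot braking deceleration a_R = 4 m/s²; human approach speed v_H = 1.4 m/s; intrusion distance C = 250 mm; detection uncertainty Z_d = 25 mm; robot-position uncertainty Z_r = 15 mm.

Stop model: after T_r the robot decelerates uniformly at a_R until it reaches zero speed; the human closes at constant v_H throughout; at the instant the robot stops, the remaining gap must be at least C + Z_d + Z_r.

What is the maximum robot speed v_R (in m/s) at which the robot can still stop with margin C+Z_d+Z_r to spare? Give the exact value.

v_R_max = 21/10 m/s = 2.1000 m/s

quadratic (1/8)·v² + (1/2)·v + (-1281/800) = 0
  disc = (1/2)² − 4·(1/8)·(-1281/800) = 1681/1600 ; √disc = 41/40
  v_R = (−(1/2) + 41/40) / (2·(1/8)) = 21/10 m/s
check:
braking lasts T_s = (21/10)/4 = 0.5250 s
reaction-phase robot travel = 2.1000·0.1500 = 0.3150 m
robot under decel: 2.1000²/(2·4.0000) = 0.5513 m
human closes 1.4000·0.6750 = 0.9450 m
residual clearance needed = 0.2500+0.0250+0.0150 = 0.2900 m
sum ≈ 0.3150+0.5513+0.9450+0.2900 ≈ 2.1012 m = S ✓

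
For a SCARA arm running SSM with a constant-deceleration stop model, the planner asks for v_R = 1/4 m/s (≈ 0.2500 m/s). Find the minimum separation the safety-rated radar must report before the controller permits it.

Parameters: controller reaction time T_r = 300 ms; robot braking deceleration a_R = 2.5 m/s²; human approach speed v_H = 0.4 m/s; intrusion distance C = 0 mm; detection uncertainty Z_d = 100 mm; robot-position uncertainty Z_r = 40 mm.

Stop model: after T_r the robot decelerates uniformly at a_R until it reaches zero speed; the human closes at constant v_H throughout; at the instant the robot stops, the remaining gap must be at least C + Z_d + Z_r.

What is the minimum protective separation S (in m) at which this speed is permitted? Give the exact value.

S_min = 31/80 m = 0.3875 m

stop time T_s = (1/4)/(5/2) = 0.1000 s
robot covers v_R·T_r = 0.2500·0.3000 = 0.0750 m before braking
robot under decel: 0.2500²/(2·2.5000) = 0.0125 m
human over T_r+T_s: 0.4000·(0.3000+0.1000) = 0.1600 m
C+Z_d+Z_r = 0.0000+0.1000+0.0400 = 0.1400 m
S_min ≈ 0.0750+0.0125+0.1600+0.1400  ⇒  S_min = 31/80 m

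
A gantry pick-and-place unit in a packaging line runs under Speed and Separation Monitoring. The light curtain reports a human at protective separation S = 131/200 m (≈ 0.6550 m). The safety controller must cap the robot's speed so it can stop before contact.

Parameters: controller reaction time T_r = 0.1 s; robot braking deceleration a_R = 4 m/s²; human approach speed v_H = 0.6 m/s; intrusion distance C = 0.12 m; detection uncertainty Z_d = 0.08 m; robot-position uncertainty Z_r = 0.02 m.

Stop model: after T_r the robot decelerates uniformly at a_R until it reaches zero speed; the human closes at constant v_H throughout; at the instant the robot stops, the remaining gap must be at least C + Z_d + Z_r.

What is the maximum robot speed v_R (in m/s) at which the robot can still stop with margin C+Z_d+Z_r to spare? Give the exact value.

quadratic (1/8)·v² + (1/4)·v + (-3/8) = 0
  disc = (1/4)² − 4·(1/8)·(-3/8) = 1/4 ; √disc = 1/2
  v_R = (−(1/4) + 1/2) / (2·(1/8)) = 1 m/s
check:
stop time T_s = 1/4 = 0.2500 s
robot in T_r: 1.0000·0.1000 = 0.1000 m
braking distance = 1.0000²/(2·4.0000) = 0.1250 m
human over T_r+T_s: 0.6000·(0.1000+0.2500) = 0.2100 m
margins: 0.1200+0.0800+0.0200 = 0.2200 m
sum ≈ 0.1000+0.1250+0.2100+0.2200 ≈ 0.6550 m = S ✓

v_R_max = 1 m/s = 1.0000 m/s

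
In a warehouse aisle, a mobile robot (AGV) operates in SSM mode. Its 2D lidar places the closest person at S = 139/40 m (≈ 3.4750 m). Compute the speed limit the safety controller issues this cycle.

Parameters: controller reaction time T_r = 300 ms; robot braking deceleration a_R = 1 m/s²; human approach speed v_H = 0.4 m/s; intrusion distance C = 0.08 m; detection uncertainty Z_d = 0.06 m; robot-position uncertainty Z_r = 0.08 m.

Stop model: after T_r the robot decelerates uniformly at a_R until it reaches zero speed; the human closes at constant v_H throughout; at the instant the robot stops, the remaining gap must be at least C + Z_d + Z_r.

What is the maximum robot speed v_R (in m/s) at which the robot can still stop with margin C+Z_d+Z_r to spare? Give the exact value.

at the boundary: (1/2)·v² + (7/10)·v + (-627/200) = 0
  disc = (7/10)² − 4·(1/2)·(-627/200) = 169/25 ; √disc = 13/5
  v_R = (−(7/10) + 13/5) / (2·(1/2)) = 19/10 m/s
check:
stop time T_s = (19/10)/1 = 1.9000 s
robot covers v_R·T_r = 1.9000·0.3000 = 0.5700 m before braking
braking distance = 1.9000²/(2·1.0000) = 1.8050 m
person approaches 0.4000·(0.3000+1.9000) = 0.8800 m
residual clearance needed = 0.0800+0.0600+0.0800 = 0.2200 m
sum ≈ 0.5700+1.8050+0.8800+0.2200 ≈ 3.4750 m = S ✓

v_R_max = 19/10 m/s = 1.9000 m/s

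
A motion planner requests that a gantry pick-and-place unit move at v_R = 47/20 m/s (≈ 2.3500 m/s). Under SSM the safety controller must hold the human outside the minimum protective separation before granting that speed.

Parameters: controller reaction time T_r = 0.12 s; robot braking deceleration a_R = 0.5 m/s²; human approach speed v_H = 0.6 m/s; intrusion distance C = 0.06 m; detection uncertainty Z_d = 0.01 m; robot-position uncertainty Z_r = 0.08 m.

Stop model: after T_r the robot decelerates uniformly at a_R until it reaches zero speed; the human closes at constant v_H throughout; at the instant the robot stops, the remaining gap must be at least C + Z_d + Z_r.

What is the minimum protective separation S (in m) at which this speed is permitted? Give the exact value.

stop time T_s = (47/20)/(1/2) = 4.7000 s
reaction-phase robot travel = 2.3500·0.1200 = 0.2820 m
robot covers 2.3500·4.7000 − ½·0.5000·4.7000² = 5.5225 m while stopping
human over T_r+T_s: 0.6000·(0.1200+4.7000) = 2.8920 m
margins: 0.0600+0.0100+0.0800 = 0.1500 m
S_min ≈ 0.2820+5.5225+2.8920+0.1500  ⇒  S_min = 17693/2000 m

S_min = 17693/2000 m = 8.8465 m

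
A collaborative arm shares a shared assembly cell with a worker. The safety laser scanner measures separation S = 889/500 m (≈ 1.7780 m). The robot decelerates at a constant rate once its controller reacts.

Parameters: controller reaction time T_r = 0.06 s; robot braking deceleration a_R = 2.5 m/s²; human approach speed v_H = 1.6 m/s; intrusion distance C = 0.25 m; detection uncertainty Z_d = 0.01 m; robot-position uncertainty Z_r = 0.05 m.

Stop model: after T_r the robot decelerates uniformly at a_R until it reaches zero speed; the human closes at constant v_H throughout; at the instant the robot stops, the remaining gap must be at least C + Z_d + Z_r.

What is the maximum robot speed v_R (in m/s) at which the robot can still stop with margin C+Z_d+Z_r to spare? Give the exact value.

v_R_max = 7/5 m/s = 1.4000 m/s

collect terms ⇒ (1/5)·v_R² + (7/10)·v_R + (-343/250) = 0
  disc = (7/10)² − 4·(1/5)·(-343/250) = 3969/2500 ; √disc = 63/50
  v_R = (−(7/10) + 63/50) / (2·(1/5)) = 7/5 m/s
check:
T_s = v_R/a_R = (7/5)/(5/2) = 0.5600 s
reaction-phase robot travel = 1.4000·0.0600 = 0.0840 m
robot under decel: 1.4000²/(2·2.5000) = 0.3920 m
human closes 1.6000·0.6200 = 0.9920 m
residual clearance needed = 0.2500+0.0100+0.0500 = 0.3100 m
sum ≈ 0.0840+0.3920+0.9920+0.3100 ≈ 1.7780 m = S ✓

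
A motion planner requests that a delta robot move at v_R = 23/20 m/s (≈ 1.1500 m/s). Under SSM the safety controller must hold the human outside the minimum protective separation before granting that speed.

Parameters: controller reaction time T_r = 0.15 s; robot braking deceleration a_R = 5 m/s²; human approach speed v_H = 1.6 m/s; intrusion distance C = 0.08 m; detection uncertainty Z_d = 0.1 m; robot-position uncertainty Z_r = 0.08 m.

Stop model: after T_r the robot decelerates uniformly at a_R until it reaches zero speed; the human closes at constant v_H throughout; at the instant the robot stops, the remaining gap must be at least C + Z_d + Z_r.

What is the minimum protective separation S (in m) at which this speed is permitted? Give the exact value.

T_s = v_R/a_R = (23/20)/5 = 0.2300 s
robot covers v_R·T_r = 1.1500·0.1500 = 0.1725 m before braking
robot covers 1.1500·0.2300 − ½·5.0000·0.2300² = 0.1323 m while stopping
human over T_r+T_s: 1.6000·(0.1500+0.2300) = 0.6080 m
residual clearance needed = 0.0800+0.1000+0.0800 = 0.2600 m
S_min ≈ 0.1725+0.1323+0.6080+0.2600  ⇒  S_min = 4691/4000 m

S_min = 4691/4000 m = 1.1727 m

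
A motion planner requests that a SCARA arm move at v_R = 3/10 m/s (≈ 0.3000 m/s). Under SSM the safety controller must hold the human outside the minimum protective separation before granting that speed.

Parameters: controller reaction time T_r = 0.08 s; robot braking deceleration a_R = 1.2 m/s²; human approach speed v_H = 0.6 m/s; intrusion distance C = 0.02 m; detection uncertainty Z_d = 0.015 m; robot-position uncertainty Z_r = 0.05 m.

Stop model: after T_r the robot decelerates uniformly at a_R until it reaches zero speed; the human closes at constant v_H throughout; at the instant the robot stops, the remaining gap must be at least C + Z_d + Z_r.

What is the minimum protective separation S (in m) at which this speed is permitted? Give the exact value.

S_min = 689/2000 m = 0.3445 m

stop time T_s = (3/10)/(6/5) = 0.2500 s
robot in T_r: 0.3000·0.0800 = 0.0240 m
robot under decel: 0.3000²/(2·1.2000) = 0.0375 m
human closes 0.6000·0.3300 = 0.1980 m
margins: 0.0200+0.0150+0.0500 = 0.0850 m
S_min ≈ 0.0240+0.0375+0.1980+0.0850  ⇒  S_min = 689/2000 m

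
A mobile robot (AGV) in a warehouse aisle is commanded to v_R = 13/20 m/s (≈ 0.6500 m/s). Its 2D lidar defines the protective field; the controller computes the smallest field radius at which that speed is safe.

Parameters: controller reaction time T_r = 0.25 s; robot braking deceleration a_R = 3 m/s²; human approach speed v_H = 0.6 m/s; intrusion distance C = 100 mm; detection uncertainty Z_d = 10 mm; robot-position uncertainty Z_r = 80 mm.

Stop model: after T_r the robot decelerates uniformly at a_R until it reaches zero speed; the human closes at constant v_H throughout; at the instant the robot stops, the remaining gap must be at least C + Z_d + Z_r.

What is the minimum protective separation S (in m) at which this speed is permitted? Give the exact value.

T_s = v_R/a_R = (13/20)/3 = 0.2167 s
robot in T_r: 0.6500·0.2500 = 0.1625 m
braking distance = 0.6500²/(2·3.0000) = 0.0704 m
human over T_r+T_s: 0.6000·(0.2500+0.2167) = 0.2800 m
residual clearance needed = 0.1000+0.0100+0.0800 = 0.1900 m
S_min ≈ 0.1625+0.0704+0.2800+0.1900  ⇒  S_min = 1687/2400 m

S_min = 1687/2400 m = 0.7029 m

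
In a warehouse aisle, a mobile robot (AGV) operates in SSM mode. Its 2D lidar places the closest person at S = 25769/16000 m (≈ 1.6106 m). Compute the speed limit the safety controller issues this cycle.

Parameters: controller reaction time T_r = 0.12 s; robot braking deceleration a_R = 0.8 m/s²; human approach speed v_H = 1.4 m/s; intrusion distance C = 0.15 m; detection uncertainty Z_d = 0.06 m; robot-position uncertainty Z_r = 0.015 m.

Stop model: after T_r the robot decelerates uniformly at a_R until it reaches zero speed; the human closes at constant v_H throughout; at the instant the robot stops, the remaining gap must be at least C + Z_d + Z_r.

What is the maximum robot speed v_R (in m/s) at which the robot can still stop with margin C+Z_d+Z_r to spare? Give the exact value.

at the boundary: (5/8)·v² + (187/100)·v + (-19481/16000) = 0
  disc = (187/100)² − 4·(5/8)·(-19481/16000) = 1046529/160000 ; √disc = 1023/400
  v_R = (−(187/100) + 1023/400) / (2·(5/8)) = 11/20 m/s
check:
stop time T_s = (11/20)/(4/5) = 0.6875 s
reaction-phase robot travel = 0.5500·0.1200 = 0.0660 m
robot under decel: 0.5500²/(2·0.8000) = 0.1891 m
person approaches 1.4000·(0.1200+0.6875) = 1.1305 m
C+Z_d+Z_r = 0.1500+0.0600+0.0150 = 0.2250 m
sum ≈ 0.0660+0.1891+1.1305+0.2250 ≈ 1.6106 m = S ✓

v_R_max = 11/20 m/s = 0.5500 m/s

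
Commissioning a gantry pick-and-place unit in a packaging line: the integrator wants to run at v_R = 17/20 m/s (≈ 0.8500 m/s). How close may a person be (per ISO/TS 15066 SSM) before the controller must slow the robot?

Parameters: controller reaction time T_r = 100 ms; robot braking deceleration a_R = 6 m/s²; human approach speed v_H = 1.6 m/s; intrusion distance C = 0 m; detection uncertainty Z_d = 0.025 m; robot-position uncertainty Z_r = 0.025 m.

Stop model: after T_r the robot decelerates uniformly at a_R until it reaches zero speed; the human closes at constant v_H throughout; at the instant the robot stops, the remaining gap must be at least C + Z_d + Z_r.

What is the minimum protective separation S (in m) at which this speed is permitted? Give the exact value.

S_min = 931/1600 m = 0.5819 m

braking lasts T_s = (17/20)/6 = 0.1417 s
robot in T_r: 0.8500·0.1000 = 0.0850 m
robot under decel: 0.8500²/(2·6.0000) = 0.0602 m
human closes 1.6000·0.2417 = 0.3867 m
margins: 0.0000+0.0250+0.0250 = 0.0500 m
S_min ≈ 0.0850+0.0602+0.3867+0.0500  ⇒  S_min = 931/1600 m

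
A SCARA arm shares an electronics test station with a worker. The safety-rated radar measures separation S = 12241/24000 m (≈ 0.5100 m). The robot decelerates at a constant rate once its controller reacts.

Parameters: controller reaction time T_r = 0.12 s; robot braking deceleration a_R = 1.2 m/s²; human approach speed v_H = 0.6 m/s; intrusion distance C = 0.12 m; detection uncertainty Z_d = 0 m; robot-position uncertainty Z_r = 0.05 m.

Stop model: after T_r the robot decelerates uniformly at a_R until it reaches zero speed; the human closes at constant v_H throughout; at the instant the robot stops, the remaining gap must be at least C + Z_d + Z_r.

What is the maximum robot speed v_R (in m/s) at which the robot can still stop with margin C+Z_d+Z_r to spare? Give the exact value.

v_R_max = 7/20 m/s = 0.3500 m/s

at the boundary: (5/12)·v² + (31/50)·v + (-6433/24000) = 0
  disc = (31/50)² − 4·(5/12)·(-6433/24000) = 299209/360000 ; √disc = 547/600
  v_R = (−(31/50) + 547/600) / (2·(5/12)) = 7/20 m/s
check:
stop time T_s = (7/20)/(6/5) = 0.2917 s
robot covers v_R·T_r = 0.3500·0.1200 = 0.0420 m before braking
robot covers 0.3500·0.2917 − ½·1.2000·0.2917² = 0.0510 m while stopping
human closes 0.6000·0.4117 = 0.2470 m
margins: 0.1200+0.0000+0.0500 = 0.1700 m
sum ≈ 0.0420+0.0510+0.2470+0.1700 ≈ 0.5100 m = S ✓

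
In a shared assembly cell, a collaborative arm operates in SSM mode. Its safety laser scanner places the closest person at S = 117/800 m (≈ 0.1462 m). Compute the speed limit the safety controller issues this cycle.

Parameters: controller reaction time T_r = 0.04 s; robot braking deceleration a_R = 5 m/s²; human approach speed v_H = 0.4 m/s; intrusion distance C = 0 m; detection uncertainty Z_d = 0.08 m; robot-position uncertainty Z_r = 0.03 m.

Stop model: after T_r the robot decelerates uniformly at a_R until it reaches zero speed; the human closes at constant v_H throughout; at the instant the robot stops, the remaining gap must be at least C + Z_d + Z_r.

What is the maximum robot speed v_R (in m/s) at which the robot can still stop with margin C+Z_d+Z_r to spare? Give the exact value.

at the boundary: (1/10)·v² + (3/25)·v + (-81/4000) = 0
  disc = (3/25)² − 4·(1/10)·(-81/4000) = 9/400 ; √disc = 3/20
  v_R = (−(3/25) + 3/20) / (2·(1/10)) = 3/20 m/s
check:
stop time T_s = (3/20)/5 = 0.0300 s
robot in T_r: 0.1500·0.0400 = 0.0060 m
braking distance = 0.1500²/(2·5.0000) = 0.0022 m
person approaches 0.4000·(0.0400+0.0300) = 0.0280 m
margins: 0.0000+0.0800+0.0300 = 0.1100 m
sum ≈ 0.0060+0.0022+0.0280+0.1100 ≈ 0.1462 m = S ✓

v_R_max = 3/20 m/s = 0.1500 m/s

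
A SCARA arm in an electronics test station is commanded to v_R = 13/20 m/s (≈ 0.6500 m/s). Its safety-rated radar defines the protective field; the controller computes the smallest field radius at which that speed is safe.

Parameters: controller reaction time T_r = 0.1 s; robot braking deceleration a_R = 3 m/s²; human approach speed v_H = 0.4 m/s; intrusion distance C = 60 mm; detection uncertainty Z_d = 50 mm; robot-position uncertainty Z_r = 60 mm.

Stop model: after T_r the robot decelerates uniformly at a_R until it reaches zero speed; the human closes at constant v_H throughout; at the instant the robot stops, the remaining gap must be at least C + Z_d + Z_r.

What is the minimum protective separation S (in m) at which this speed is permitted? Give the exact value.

braking lasts T_s = (13/20)/3 = 0.2167 s
robot in T_r: 0.6500·0.1000 = 0.0650 m
braking distance = 0.6500²/(2·3.0000) = 0.0704 m
person approaches 0.4000·(0.1000+0.2167) = 0.1267 m
margins: 0.0600+0.0500+0.0600 = 0.1700 m
S_min ≈ 0.0650+0.0704+0.1267+0.1700  ⇒  S_min = 1037/2400 m

S_min = 1037/2400 m = 0.4321 m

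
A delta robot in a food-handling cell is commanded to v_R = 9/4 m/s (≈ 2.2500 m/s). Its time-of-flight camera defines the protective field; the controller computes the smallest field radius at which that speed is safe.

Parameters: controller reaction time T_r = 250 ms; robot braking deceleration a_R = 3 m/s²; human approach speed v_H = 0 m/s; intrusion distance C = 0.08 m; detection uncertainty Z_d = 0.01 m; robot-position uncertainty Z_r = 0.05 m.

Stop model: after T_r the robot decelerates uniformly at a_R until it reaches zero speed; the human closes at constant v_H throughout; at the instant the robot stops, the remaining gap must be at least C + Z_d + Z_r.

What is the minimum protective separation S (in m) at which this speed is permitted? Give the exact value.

T_s = v_R/a_R = (9/4)/3 = 0.7500 s
robot in T_r: 2.2500·0.2500 = 0.5625 m
braking distance = 2.2500²/(2·3.0000) = 0.8438 m
human over T_r+T_s: 0.0000·(0.2500+0.7500) = 0.0000 m
margins: 0.0800+0.0100+0.0500 = 0.1400 m
S_min ≈ 0.5625+0.8438+0.0000+0.1400  ⇒  S_min = 1237/800 m

S_min = 1237/800 m = 1.5462 m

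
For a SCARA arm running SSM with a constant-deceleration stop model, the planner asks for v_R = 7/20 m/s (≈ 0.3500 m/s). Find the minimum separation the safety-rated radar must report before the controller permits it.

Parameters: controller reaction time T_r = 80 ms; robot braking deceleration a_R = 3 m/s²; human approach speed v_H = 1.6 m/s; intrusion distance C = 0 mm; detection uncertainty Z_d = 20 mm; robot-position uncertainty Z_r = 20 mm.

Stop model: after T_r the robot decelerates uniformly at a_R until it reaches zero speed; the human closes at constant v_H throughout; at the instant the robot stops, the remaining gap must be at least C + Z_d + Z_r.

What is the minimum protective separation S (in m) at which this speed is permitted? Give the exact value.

S_min = 4837/12000 m = 0.4031 m

T_s = v_R/a_R = (7/20)/3 = 0.1167 s
reaction-phase robot travel = 0.3500·0.0800 = 0.0280 m
robot covers 0.3500·0.1167 − ½·3.0000·0.1167² = 0.0204 m while stopping
human over T_r+T_s: 1.6000·(0.0800+0.1167) = 0.3147 m
margins: 0.0000+0.0200+0.0200 = 0.0400 m
S_min ≈ 0.0280+0.0204+0.3147+0.0400  ⇒  S_min = 4837/12000 m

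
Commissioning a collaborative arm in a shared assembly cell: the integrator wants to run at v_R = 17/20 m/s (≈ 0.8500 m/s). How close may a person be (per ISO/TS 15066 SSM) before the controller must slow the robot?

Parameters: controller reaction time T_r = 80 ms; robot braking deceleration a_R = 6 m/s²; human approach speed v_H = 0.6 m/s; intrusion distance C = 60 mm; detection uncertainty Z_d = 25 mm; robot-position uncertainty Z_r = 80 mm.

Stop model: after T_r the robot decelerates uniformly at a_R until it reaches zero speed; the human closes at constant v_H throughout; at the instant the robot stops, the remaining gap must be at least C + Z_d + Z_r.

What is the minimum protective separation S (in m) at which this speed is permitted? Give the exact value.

stop time T_s = (17/20)/6 = 0.1417 s
reaction-phase robot travel = 0.8500·0.0800 = 0.0680 m
braking distance = 0.8500²/(2·6.0000) = 0.0602 m
person approaches 0.6000·(0.0800+0.1417) = 0.1330 m
residual clearance needed = 0.0600+0.0250+0.0800 = 0.1650 m
S_min ≈ 0.0680+0.0602+0.1330+0.1650  ⇒  S_min = 10229/24000 m

S_min = 10229/24000 m = 0.4262 m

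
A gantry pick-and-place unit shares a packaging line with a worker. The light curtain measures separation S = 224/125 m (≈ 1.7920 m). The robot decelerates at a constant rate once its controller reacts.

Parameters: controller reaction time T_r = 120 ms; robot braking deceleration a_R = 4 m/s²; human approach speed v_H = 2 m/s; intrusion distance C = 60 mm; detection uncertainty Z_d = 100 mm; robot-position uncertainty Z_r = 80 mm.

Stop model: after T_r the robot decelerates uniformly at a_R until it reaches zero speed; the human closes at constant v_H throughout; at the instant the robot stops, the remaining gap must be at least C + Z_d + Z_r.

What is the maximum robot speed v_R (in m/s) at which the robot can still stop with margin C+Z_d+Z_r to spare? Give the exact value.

quadratic (1/8)·v² + (31/50)·v + (-164/125) = 0
  disc = (31/50)² − 4·(1/8)·(-164/125) = 2601/2500 ; √disc = 51/50
  v_R = (−(31/50) + 51/50) / (2·(1/8)) = 8/5 m/s
check:
braking lasts T_s = (8/5)/4 = 0.4000 s
reaction-phase robot travel = 1.6000·0.1200 = 0.1920 m
robot covers 1.6000·0.4000 − ½·4.0000·0.4000² = 0.3200 m while stopping
person approaches 2.0000·(0.1200+0.4000) = 1.0400 m
margins: 0.0600+0.1000+0.0800 = 0.2400 m
sum ≈ 0.1920+0.3200+1.0400+0.2400 ≈ 1.7920 m = S ✓

v_R_max = 8/5 m/s = 1.6000 m/s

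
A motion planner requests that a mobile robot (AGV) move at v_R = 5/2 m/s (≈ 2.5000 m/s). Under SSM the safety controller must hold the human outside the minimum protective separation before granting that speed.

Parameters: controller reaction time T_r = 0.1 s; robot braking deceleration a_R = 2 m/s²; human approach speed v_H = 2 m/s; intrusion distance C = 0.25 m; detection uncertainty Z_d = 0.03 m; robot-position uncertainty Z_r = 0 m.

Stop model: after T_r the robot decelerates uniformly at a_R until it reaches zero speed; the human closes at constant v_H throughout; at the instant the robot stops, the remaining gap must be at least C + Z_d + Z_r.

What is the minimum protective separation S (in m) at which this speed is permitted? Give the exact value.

S_min = 1917/400 m = 4.7925 m

T_s = v_R/a_R = (5/2)/2 = 1.2500 s
reaction-phase robot travel = 2.5000·0.1000 = 0.2500 m
robot covers 2.5000·1.2500 − ½·2.0000·1.2500² = 1.5625 m while stopping
human closes 2.0000·1.3500 = 2.7000 m
C+Z_d+Z_r = 0.2500+0.0300+0.0000 = 0.2800 m
S_min ≈ 0.2500+1.5625+2.7000+0.2800  ⇒  S_min = 1917/400 m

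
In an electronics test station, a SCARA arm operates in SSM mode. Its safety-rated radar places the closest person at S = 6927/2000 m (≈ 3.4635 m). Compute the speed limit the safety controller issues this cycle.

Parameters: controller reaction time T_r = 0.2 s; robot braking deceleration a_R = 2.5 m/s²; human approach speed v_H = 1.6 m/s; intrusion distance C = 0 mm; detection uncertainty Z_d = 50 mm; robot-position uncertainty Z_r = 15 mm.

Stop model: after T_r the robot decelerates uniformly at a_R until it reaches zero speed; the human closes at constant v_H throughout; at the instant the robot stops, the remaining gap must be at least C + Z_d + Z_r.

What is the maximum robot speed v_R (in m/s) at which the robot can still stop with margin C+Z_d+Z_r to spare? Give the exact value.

v_R_max = 47/20 m/s = 2.3500 m/s

collect terms ⇒ (1/5)·v_R² + (21/25)·v_R + (-6157/2000) = 0
  disc = (21/25)² − 4·(1/5)·(-6157/2000) = 7921/2500 ; √disc = 89/50
  v_R = (−(21/25) + 89/50) / (2·(1/5)) = 47/20 m/s
check:
braking lasts T_s = (47/20)/(5/2) = 0.9400 s
robot covers v_R·T_r = 2.3500·0.2000 = 0.4700 m before braking
robot covers 2.3500·0.9400 − ½·2.5000·0.9400² = 1.1045 m while stopping
human closes 1.6000·1.1400 = 1.8240 m
margins: 0.0000+0.0500+0.0150 = 0.0650 m
sum ≈ 0.4700+1.1045+1.8240+0.0650 ≈ 3.4635 m = S ✓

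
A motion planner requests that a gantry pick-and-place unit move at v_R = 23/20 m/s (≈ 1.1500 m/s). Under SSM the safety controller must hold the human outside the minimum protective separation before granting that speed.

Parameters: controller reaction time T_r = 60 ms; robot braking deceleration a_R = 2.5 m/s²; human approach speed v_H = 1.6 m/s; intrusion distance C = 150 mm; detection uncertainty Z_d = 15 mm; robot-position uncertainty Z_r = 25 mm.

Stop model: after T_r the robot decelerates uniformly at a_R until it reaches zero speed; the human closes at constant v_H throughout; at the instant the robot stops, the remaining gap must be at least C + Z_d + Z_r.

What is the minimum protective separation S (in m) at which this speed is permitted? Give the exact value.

S_min = 2711/2000 m = 1.3555 m

T_s = v_R/a_R = (23/20)/(5/2) = 0.4600 s
robot covers v_R·T_r = 1.1500·0.0600 = 0.0690 m before braking
braking distance = 1.1500²/(2·2.5000) = 0.2645 m
person approaches 1.6000·(0.0600+0.4600) = 0.8320 m
residual clearance needed = 0.1500+0.0150+0.0250 = 0.1900 m
S_min ≈ 0.0690+0.2645+0.8320+0.1900  ⇒  S_min = 2711/2000 m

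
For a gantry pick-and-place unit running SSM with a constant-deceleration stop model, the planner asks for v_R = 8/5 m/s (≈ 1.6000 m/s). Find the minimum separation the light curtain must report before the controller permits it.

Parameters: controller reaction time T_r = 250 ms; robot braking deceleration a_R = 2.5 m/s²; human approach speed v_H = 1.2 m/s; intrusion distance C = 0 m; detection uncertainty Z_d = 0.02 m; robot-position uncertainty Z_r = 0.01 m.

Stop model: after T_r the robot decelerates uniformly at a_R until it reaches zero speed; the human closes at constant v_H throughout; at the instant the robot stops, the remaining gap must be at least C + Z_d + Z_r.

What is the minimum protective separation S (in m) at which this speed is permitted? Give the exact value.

S_min = 201/100 m = 2.0100 m

T_s = v_R/a_R = (8/5)/(5/2) = 0.6400 s
robot in T_r: 1.6000·0.2500 = 0.4000 m
robot covers 1.6000·0.6400 − ½·2.5000·0.6400² = 0.5120 m while stopping
human closes 1.2000·0.8900 = 1.0680 m
margins: 0.0000+0.0200+0.0100 = 0.0300 m
S_min ≈ 0.4000+0.5120+1.0680+0.0300  ⇒  S_min = 201/100 m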